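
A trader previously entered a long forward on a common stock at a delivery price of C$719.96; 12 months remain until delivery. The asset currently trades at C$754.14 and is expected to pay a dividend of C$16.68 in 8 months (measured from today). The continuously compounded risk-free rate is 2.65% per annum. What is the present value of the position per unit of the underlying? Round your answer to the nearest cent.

PV(remaining dividends) I = 16.68·e^(−0.0265·8/12) = 16.3879
Current forward F = (S − I)·e^(rT) = (754.14 − 16.3879)·e^(0.0265·12/12) = 737.7521 × 1.026854 = 757.5637
Value (long) = (F − K)·e^(−rT) = (757.5637 − 719.96) × 0.973848 = 36.6203
Value = C$36.62

C$36.62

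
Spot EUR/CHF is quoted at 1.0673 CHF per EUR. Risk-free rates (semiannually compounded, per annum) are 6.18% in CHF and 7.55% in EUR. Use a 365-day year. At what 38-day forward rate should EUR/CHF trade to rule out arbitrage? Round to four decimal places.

1.0658

By covered interest parity, F = S · (1+r_CHF/2)^(2T) / (1+r_EUR/2)^(2T)
= 1.0673 × 1.006357 / 1.007745 = 1.0673 × 0.998623
F = 1.0658 CHF per EUR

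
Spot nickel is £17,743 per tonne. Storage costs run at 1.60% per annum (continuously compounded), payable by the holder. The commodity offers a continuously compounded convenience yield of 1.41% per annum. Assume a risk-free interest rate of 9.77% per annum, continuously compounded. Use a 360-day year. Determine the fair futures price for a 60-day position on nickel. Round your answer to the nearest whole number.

£18,040 per tonne

Net carry = r + u − y = 0.0977 + 0.0160 − 0.0141 = 0.0996
F = S·e^((r+u−y)T) = 17743 · e^(0.0996 × 60/360) = 17743 · e^0.016600
= 17743 × 1.016739 = £18,040 per tonne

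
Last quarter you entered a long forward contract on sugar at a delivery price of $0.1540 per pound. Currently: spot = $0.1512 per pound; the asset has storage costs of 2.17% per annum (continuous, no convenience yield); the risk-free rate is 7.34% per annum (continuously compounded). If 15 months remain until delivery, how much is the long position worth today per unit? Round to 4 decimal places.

Current fair forward for the remaining 15 months: F = S·e^((r + u)·T), (r + u) = 0.0734 + 0.0217 = 0.0951
F = 0.1512 · e^(0.0951 × 15/12) = 0.1512 × 1.126229 = 0.1703
Value of long forward = (F − K)·e^(−rT) = (0.1703 − 0.1540) · e^(−0.0734·15/12)
= 0.0163 × 0.912333 = 0.0149

$0.0149 per pound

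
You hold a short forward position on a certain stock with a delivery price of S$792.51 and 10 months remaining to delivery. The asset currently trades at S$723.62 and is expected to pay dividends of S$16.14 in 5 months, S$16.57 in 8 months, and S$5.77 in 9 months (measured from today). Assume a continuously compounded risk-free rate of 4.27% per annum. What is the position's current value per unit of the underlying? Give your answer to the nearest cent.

PV(remaining dividends) I = 16.14·e^(−0.0427·5/12) + 16.57·e^(−0.0427·8/12) + 5.77·e^(−0.0427·9/12) = 37.5485
Current forward F = (S − I)·e^(rT) = (723.62 − 37.5485)·e^(0.0427·10/12) = 686.0715 × 1.036224 = 710.9238
Value (long) = (F − K)·e^(−rT) = (710.9238 − 792.51) × 0.965042 = -78.7341
Short position value = −(long value) = S$78.73

S$78.73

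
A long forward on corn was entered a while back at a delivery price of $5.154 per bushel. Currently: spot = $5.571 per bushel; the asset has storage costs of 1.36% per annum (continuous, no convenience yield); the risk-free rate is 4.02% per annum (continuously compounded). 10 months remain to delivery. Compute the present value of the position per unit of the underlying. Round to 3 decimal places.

$0.650 per bushel

Current fair forward for the remaining 10 months: F = S·e^((r + u)·T), (r + u) = 0.0402 + 0.0136 = 0.0538
F = 5.571 · e^(0.0538 × 10/12) = 5.571 × 1.045854 = 5.8265
Value of long forward = (F − K)·e^(−rT) = (5.8265 − 5.154) · e^(−0.0402·10/12)
= 0.6725 × 0.967055 = 0.650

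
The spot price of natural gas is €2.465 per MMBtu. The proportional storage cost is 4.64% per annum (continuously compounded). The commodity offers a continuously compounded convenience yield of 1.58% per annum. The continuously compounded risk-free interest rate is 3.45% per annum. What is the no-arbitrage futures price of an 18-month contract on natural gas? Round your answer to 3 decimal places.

Net carry = r + u − y = 0.0345 + 0.0464 − 0.0158 = 0.0651
F = S·e^((r+u−y)T) = 2.465 · e^(0.0651 × 18/12) = 2.465 · e^0.097650
= 2.465 × 1.102577 = €2.718 per MMBtu

€2.718 per MMBtu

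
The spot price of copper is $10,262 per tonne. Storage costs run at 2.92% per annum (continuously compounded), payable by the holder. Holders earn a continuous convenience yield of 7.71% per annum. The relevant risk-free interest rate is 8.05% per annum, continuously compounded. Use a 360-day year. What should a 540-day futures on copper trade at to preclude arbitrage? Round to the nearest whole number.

Net carry = r + u − y = 0.0805 + 0.0292 − 0.0771 = 0.0326
F = S·e^((r+u−y)T) = 10262 · e^(0.0326 × 540/360) = 10262 · e^0.048900
= 10262 × 1.050115 = $10,776 per tonne

$10,776 per tonne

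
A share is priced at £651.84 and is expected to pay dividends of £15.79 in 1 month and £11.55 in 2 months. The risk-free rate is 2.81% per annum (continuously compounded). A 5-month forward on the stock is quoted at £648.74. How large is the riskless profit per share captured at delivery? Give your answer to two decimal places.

£16.79 per share

PV(dividends) I = 15.79·e^(−0.0281·1/12) + 11.55·e^(−0.0281·2/12) = 27.2491
Fair forward F* = (S − I)·e^(rT) = (651.84 − 27.2491)·e^0.011708 = 624.5909 × 1.011777 = 631.9467
Market £648.74 > fair 631.9467: forward overpriced → cash-and-carry (borrow at r, buy the stock and collect the dividends, short the forward).
Profit at T = |F_mkt − F*| = |648.74 − 631.9467| = £16.79 per share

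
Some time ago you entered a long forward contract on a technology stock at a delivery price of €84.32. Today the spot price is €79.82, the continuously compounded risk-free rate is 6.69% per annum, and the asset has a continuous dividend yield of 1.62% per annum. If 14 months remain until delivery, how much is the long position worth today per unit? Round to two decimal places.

Current fair forward for the remaining 14 months: F = S·e^((r − q)·T), (r − q) = 0.0669 − 0.0162 = 0.0507
F = 79.82 · e^(0.0507 × 14/12) = 79.82 × 1.060934 = 84.6838
Value of long forward = (F − K)·e^(−rT) = (84.6838 − 84.32) · e^(−0.0669·14/12)
= 0.3638 × 0.924918 = 0.34

€0.34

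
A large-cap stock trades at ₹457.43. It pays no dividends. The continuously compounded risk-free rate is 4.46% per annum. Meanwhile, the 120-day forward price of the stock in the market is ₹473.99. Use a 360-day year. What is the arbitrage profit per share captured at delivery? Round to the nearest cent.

Fair forward: F* = S·e^(carry·T), with carry = r = 0.0446
F* = 457.43 · e^(0.0446 × 120/360) = 457.43 · e^0.014867 = 457.43 × 1.014978 = ₹464.2814
Market ₹473.99 > fair ₹464.2814: forward overpriced → cash-and-carry (buy spot, short the forward).
At maturity, profit = |F_mkt − F*| = |473.99 − 464.2814| = ₹9.71 per share

₹9.71 per share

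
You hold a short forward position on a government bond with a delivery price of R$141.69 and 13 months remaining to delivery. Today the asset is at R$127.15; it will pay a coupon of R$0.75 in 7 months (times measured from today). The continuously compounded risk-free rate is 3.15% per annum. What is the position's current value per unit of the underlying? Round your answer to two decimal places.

PV(remaining coupons) I = 0.75·e^(−0.0315·7/12) = 0.7363
Current forward F = (S − I)·e^(rT) = (127.15 − 0.7363)·e^(0.0315·13/12) = 126.4137 × 1.034714 = 130.8020
Value (long) = (F − K)·e^(−rT) = (130.8020 − 141.69) × 0.966451 = -10.5227
Short position value = −(long value) = R$10.52

R$10.52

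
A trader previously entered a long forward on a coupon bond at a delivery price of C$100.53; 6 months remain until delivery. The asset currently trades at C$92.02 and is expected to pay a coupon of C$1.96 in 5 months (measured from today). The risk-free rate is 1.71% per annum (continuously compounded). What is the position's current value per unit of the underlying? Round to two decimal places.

PV(remaining coupons) I = 1.96·e^(−0.0171·5/12) = 1.9461
Current forward F = (S − I)·e^(rT) = (92.02 − 1.9461)·e^(0.0171·6/12) = 90.0739 × 1.008587 = 90.8474
Value (long) = (F − K)·e^(−rT) = (90.8474 − 100.53) × 0.991486 = -9.6002
Value = -C$9.60

-C$9.60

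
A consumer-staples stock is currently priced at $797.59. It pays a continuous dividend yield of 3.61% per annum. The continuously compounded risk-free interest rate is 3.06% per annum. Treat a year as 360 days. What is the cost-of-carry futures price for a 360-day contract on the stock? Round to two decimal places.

$793.22

F = S·e^((r − q)T) = 797.59 · e^((0.0306 − 0.0361) × 360/360)
= 797.59 · e^-0.005500 = 797.59 × 0.994515
F = $793.22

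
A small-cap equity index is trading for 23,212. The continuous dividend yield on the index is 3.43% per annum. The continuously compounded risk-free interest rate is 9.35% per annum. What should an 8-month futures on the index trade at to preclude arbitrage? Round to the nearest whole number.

F = S·e^((r − q)T) = 23212 · e^((0.0935 − 0.0343) × 8/12)
= 23212 · e^0.039467 = 23212 × 1.040256
F = 24,146

24,146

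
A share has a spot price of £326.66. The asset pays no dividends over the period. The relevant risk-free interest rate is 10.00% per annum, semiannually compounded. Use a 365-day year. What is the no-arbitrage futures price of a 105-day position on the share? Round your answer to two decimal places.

F = S · (1+r/2)^(2T)
= 326.66 × 1.028469
F = £335.96

£335.96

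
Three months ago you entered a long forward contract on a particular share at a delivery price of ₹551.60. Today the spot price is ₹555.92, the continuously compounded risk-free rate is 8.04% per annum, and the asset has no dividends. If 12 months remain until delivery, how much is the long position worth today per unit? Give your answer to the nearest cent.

₹46.93

Current fair forward for the remaining 12 months: F = S·e^(r·T), r = 0.0804
F = 555.92 · e^(0.0804 × 12/12) = 555.92 × 1.083720 = 602.4616
Value of long forward = (F − K)·e^(−rT) = (602.4616 − 551.60) · e^(−0.0804·12/12)
= 50.8616 × 0.922747 = 46.93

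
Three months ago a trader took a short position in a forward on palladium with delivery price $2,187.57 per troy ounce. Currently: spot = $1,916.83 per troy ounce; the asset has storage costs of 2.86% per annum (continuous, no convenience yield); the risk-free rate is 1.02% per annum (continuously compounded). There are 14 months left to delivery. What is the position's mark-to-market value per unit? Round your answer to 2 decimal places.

$179.82 per troy ounce

Current fair forward for the remaining 14 months: F = S·e^((r + u)·T), (r + u) = 0.0102 + 0.0286 = 0.0388
F = 1916.83 · e^(0.0388 × 14/12) = 1916.83 × 1.04630684 = 2005.5923
Value of long forward = (F − K)·e^(−rT) = (2005.5923 − 2187.57) · e^(−0.0102·14/12)
= -181.9777 × 0.98817052 = -179.82
Short position value = −(long value) = $179.82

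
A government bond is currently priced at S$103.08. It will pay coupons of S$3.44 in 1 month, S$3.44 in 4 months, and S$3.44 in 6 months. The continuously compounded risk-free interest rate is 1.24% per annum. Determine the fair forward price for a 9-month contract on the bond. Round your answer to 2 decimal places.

S$93.67

PV(coupons) I = 3.44·e^(−0.0124·1/12) + 3.44·e^(−0.0124·4/12) + 3.44·e^(−0.0124·6/12)
I = 3.4364 + 3.4258 + 3.4187 = 10.2809
F = (S − I)·e^(rT) = (103.08 − 10.2809) · e^(0.0124·9/12)
= 92.7991 · e^0.009300 = 92.7991 × 1.009343 = S$93.67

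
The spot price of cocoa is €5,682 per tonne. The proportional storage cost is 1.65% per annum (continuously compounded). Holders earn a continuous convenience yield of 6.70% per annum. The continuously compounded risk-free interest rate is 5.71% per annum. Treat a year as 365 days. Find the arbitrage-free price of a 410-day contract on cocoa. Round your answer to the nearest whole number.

€5,724 per tonne

Net carry = r + u − y = 0.0571 + 0.0165 − 0.0670 = 0.0066
F = S·e^((r+u−y)T) = 5682 · e^(0.0066 × 410/365) = 5682 · e^0.007414
= 5682 × 1.007442 = €5,724 per tonne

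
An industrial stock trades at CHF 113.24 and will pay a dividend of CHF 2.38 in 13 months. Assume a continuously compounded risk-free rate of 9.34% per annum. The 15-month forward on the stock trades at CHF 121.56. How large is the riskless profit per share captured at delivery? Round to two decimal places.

PV(dividends) I = 2.38·e^(−0.0934·13/12) = 2.1510
Fair forward F* = (S − I)·e^(rT) = (113.24 − 2.1510)·e^0.116750 = 111.0890 × 1.123838 = 124.8460
Market CHF 121.56 < fair 124.8460: forward underpriced → reverse cash-and-carry (short the stock, invest proceeds at r, pay the dividends, go long the forward).
Profit at T = |F_mkt − F*| = |121.56 − 124.8460| = CHF 3.29 per share

CHF 3.29 per share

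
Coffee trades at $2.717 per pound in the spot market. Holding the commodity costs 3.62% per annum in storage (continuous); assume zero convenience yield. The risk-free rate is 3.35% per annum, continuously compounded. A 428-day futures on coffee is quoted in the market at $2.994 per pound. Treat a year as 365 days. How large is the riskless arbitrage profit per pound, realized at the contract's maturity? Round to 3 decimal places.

Fair futures: F* = S·e^(carry·T), with carry = (r + u) = 0.0335 + 0.0362 = 0.0697
F* = 2.717 · e^(0.0697 × 428/365) = 2.717 · e^0.081730 = 2.717 × 1.085163 = $2.9484
Market $2.994 > fair $2.9484: forward overpriced → cash-and-carry (buy spot, short the forward).
At maturity, profit = |F_mkt − F*| = |2.994 − 2.9484| = $0.046 per pound

$0.046 per pound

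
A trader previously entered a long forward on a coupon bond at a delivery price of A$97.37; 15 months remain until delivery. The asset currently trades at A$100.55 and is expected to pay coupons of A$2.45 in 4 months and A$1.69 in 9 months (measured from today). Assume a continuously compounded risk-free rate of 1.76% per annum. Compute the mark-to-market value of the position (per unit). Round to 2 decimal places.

A$1.20

PV(remaining coupons) I = 2.45·e^(−0.0176·4/12) + 1.69·e^(−0.0176·9/12) = 4.1035
Current forward F = (S − I)·e^(rT) = (100.55 − 4.1035)·e^(0.0176·15/12) = 96.4465 × 1.022244 = 98.5919
Value (long) = (F − K)·e^(−rT) = (98.5919 − 97.37) × 0.978240 = 1.1953
Value = A$1.20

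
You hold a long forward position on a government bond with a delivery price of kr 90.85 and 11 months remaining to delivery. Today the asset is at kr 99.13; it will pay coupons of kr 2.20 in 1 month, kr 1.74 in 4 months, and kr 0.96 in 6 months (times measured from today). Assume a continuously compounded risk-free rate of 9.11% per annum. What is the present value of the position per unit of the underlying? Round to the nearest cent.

PV(remaining coupons) I = 2.20·e^(−0.0911·1/12) + 1.74·e^(−0.0911·4/12) + 0.96·e^(−0.0911·6/12) = 4.7886
Current forward F = (S − I)·e^(rT) = (99.13 − 4.7886)·e^(0.0911·11/12) = 94.3414 × 1.087094 = 102.5580
Value (long) = (F − K)·e^(−rT) = (102.5580 − 90.85) × 0.919883 = 10.7700
Value = kr 10.77

kr 10.77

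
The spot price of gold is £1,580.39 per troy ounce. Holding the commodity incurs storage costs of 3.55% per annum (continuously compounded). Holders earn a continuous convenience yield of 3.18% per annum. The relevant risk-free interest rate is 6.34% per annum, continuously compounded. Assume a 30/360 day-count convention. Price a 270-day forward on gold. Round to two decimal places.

Net carry = r + u − y = 0.0634 + 0.0355 − 0.0318 = 0.0671
F = S·e^((r+u−y)T) = 1580.39 · e^(0.0671 × 270/360) = 1580.39 · e^0.05032500
= 1580.39 × 1.05161282 = £1,661.96 per troy ounce

£1,661.96 per troy ounce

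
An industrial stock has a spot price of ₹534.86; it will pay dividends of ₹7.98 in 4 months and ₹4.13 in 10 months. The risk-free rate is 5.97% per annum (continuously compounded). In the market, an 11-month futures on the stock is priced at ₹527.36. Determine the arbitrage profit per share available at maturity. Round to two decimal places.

PV(dividends) I = 7.98·e^(−0.0597·4/12) + 4.13·e^(−0.0597·10/12) = 11.7523
Fair futures F* = (S − I)·e^(rT) = (534.86 − 11.7523)·e^0.054725 = 523.1077 × 1.056250 = 552.5325
Market ₹527.36 < fair 552.5325: forward underpriced → reverse cash-and-carry (short the stock, invest proceeds at r, pay the dividends, go long the forward).
Profit at T = |F_mkt − F*| = |527.36 − 552.5325| = ₹25.17 per share

₹25.17 per share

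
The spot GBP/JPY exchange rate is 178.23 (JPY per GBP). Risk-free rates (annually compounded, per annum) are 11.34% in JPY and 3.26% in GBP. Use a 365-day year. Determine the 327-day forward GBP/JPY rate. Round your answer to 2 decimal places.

By covered interest parity, F = S · (1+r_JPY)^T / (1+r_GBP)^T
= 178.23 × 1.101018 / 1.029157 = 178.23 × 1.069825
F = 190.67 JPY per GBP

190.67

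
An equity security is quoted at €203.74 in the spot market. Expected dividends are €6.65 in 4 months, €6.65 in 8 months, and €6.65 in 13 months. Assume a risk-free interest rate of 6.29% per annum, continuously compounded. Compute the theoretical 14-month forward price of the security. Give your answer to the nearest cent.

€198.70

PV(dividends) I = 6.65·e^(−0.0629·4/12) + 6.65·e^(−0.0629·8/12) + 6.65·e^(−0.0629·13/12)
I = 6.5120 + 6.3769 + 6.2120 = 19.1009
F = (S − I)·e^(rT) = (203.74 − 19.1009) · e^(0.0629·14/12)
= 184.6391 · e^0.073383 = 184.6391 × 1.076143 = €198.70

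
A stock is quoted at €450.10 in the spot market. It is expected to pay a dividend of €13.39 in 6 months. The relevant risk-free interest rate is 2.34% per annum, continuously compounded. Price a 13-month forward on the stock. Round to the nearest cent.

PV(dividends) I = 13.39·e^(−0.0234·6/12)
I = 13.2342
F = (S − I)·e^(rT) = (450.10 − 13.2342) · e^(0.0234·13/12)
= 436.8658 · e^0.025350 = 436.8658 × 1.025674 = €448.08

€448.08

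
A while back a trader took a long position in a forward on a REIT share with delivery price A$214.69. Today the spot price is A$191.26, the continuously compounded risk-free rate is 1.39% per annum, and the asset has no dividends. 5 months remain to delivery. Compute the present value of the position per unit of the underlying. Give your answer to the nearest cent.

-A$22.19

Current fair forward for the remaining 5 months: F = S·e^(r·T), r = 0.0139
F = 191.26 · e^(0.0139 × 5/12) = 191.26 × 1.005808 = 192.3708
Value of long forward = (F − K)·e^(−rT) = (192.3708 − 214.69) · e^(−0.0139·5/12)
= -22.3192 × 0.994225 = -22.19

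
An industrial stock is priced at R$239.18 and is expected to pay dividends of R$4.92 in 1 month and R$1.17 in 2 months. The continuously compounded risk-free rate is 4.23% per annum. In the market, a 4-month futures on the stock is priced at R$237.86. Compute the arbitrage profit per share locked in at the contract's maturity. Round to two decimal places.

R$1.43 per share

PV(dividends) I = 4.92·e^(−0.0423·1/12) + 1.17·e^(−0.0423·2/12) = 6.0645
Fair futures F* = (S − I)·e^(rT) = (239.18 − 6.0645)·e^0.014100 = 233.1155 × 1.014200 = 236.4257
Market R$237.86 > fair 236.4257: forward overpriced → cash-and-carry (borrow at r, buy the stock and collect the dividends, short the forward).
Profit at T = |F_mkt − F*| = |237.86 − 236.4257| = R$1.43 per share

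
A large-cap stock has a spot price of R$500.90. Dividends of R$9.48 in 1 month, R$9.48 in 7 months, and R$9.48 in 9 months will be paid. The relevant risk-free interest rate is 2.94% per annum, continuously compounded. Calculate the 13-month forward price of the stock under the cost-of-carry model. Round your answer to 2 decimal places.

R$488.15

PV(dividends) I = 9.48·e^(−0.0294·1/12) + 9.48·e^(−0.0294·7/12) + 9.48·e^(−0.0294·9/12)
I = 9.4568 + 9.3188 + 9.2733 = 28.0489
F = (S − I)·e^(rT) = (500.90 − 28.0489) · e^(0.0294·13/12)
= 472.8511 · e^0.031850 = 472.8511 × 1.032363 = R$488.15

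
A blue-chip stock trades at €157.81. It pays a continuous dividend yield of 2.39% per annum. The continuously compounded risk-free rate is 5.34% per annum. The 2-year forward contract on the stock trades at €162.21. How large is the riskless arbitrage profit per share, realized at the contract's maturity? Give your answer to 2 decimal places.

€5.19 per share

Fair forward: F* = S·e^(carry·T), with carry = (r − q) = 0.0534 − 0.0239 = 0.0295
F* = 157.81 · e^(0.0295 × 2) = 157.81 · e^0.059000 = 157.81 × 1.060775 = €167.4009
Market €162.21 < fair €167.4009: forward underpriced → reverse cash-and-carry (short spot, go long the forward).
At maturity, profit = |F_mkt − F*| = |162.21 − 167.4009| = €5.19 per share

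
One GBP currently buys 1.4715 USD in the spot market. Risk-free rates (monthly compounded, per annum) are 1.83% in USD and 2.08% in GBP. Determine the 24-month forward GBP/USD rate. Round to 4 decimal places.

1.4642

By covered interest parity, F = S · (1+r_USD/12)^(12T) / (1+r_GBP/12)^(12T)
= 1.4715 × 1.037249 / 1.042440 = 1.4715 × 0.995020
F = 1.4642 USD per GBP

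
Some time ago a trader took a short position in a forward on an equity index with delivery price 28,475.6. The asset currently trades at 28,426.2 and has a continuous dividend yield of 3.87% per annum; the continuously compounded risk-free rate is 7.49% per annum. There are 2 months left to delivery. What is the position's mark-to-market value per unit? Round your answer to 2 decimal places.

Current fair forward for the remaining 2 months: F = S·e^((r − q)·T), (r − q) = 0.0749 − 0.0387 = 0.0362
F = 28426.2 · e^(0.0362 × 2/12) = 28426.2 × 1.00605157 = 28598.2231
Value of long forward = (F − K)·e^(−rT) = (28598.2231 − 28475.6) · e^(−0.0749·2/12)
= 122.6231 × 0.98759426 = 121.10
Short position value = −(long value) = -121.10

-121.10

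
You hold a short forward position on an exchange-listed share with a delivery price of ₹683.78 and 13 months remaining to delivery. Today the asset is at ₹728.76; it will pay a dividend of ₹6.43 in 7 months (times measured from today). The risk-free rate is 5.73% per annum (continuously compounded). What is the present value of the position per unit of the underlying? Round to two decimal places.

-₹79.92

PV(remaining dividends) I = 6.43·e^(−0.0573·7/12) = 6.2186
Current forward F = (S − I)·e^(rT) = (728.76 − 6.2186)·e^(0.0573·13/12) = 722.5414 × 1.064042 = 768.8144
Value (long) = (F − K)·e^(−rT) = (768.8144 − 683.78) × 0.939812 = 79.9163
Short position value = −(long value) = -₹79.92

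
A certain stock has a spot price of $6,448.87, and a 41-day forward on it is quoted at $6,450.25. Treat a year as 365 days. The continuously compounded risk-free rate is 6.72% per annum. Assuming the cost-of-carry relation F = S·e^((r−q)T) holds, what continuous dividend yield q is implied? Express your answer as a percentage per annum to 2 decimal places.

6.53%

From F = S·e^((r−q)T): (r − q) = ln(F/S)/T
ln(6450.25/6448.87) = ln(1.000214) = 0.000214
(r − q) = 0.000214 / (41/365) = 0.001905
q = r − ln(F/S)/T = 0.0672 − 0.001905 = 0.065295
q = 6.53%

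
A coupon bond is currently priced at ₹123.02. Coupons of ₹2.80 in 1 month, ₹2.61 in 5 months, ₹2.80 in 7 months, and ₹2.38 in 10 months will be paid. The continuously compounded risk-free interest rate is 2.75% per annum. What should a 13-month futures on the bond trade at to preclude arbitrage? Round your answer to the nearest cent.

PV(coupons) I = 2.80·e^(−0.0275·1/12) + 2.61·e^(−0.0275·5/12) + 2.80·e^(−0.0275·7/12) + 2.38·e^(−0.0275·10/12)
I = 2.7936 + 2.5803 + 2.7554 + 2.3261 = 10.4554
F = (S − I)·e^(rT) = (123.02 − 10.4554) · e^(0.0275·13/12)
= 112.5646 · e^0.029792 = 112.5646 × 1.030240 = ₹115.97

₹115.97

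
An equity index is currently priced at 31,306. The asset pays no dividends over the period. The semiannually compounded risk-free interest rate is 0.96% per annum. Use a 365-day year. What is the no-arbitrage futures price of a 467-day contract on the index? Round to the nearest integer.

31,692

F = S · (1+r/2)^(2T)
= 31306 × 1.012329
F = 31,692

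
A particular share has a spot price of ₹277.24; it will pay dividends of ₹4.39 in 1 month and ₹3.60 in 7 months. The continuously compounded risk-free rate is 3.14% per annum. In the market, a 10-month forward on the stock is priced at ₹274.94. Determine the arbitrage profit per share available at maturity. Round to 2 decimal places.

PV(dividends) I = 4.39·e^(−0.0314·1/12) + 3.60·e^(−0.0314·7/12) = 7.9132
Fair forward F* = (S − I)·e^(rT) = (277.24 − 7.9132)·e^0.026167 = 269.3268 × 1.026512 = 276.4672
Market ₹274.94 < fair 276.4672: forward underpriced → reverse cash-and-carry (short the stock, invest proceeds at r, pay the dividends, go long the forward).
Profit at T = |F_mkt − F*| = |274.94 − 276.4672| = ₹1.53 per share

₹1.53 per share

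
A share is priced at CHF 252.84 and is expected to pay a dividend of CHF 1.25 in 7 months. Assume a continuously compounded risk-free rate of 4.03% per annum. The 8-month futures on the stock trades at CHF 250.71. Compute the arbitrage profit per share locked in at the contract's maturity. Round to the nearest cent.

PV(dividends) I = 1.25·e^(−0.0403·7/12) = 1.2210
Fair futures F* = (S − I)·e^(rT) = (252.84 − 1.2210)·e^0.026867 = 251.6190 × 1.027231 = 258.4708
Market CHF 250.71 < fair 258.4708: forward underpriced → reverse cash-and-carry (short the stock, invest proceeds at r, pay the dividends, go long the forward).
Profit at T = |F_mkt − F*| = |250.71 − 258.4708| = CHF 7.76 per share

CHF 7.76 per share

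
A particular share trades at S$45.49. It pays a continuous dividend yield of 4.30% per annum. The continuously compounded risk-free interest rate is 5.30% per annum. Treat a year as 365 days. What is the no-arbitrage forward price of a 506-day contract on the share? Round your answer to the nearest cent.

F = S·e^((r − q)T) = 45.49 · e^((0.0530 − 0.0430) × 506/365)
= 45.49 · e^0.013863 = 45.49 × 1.013960
F = S$46.13

S$46.13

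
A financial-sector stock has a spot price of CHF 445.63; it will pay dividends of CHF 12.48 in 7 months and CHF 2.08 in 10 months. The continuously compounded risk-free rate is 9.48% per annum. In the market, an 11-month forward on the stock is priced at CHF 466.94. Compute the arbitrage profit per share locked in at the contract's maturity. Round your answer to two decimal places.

PV(dividends) I = 12.48·e^(−0.0948·7/12) + 2.08·e^(−0.0948·10/12) = 13.7306
Fair forward F* = (S − I)·e^(rT) = (445.63 − 13.7306)·e^0.086900 = 431.8994 × 1.090788 = 471.1107
Market CHF 466.94 < fair 471.1107: forward underpriced → reverse cash-and-carry (short the stock, invest proceeds at r, pay the dividends, go long the forward).
Profit at T = |F_mkt − F*| = |466.94 − 471.1107| = CHF 4.17 per share

CHF 4.17 per share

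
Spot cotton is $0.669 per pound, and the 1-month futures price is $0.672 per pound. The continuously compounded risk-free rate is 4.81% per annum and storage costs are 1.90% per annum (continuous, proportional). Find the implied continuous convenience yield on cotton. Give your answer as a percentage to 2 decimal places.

1.34%

F = S·e^((r+u−y)T) ⇒ (r+u−y) = ln(F/S)/T
ln(0.672/0.669) = 0.004474; /T ⇒ 0.053688
y = r + u − ln(F/S)/T = 0.0481 + 0.0190 − 0.053688 = 0.013412
y = 1.34%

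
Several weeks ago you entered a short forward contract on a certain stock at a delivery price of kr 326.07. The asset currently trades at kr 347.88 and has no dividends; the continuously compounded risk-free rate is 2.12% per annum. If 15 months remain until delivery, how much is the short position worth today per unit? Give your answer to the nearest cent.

-kr 30.34

Current fair forward for the remaining 15 months: F = S·e^(r·T), r = 0.0212
F = 347.88 · e^(0.0212 × 15/12) = 347.88 × 1.026854 = 357.2220
Value of long forward = (F − K)·e^(−rT) = (357.2220 − 326.07) · e^(−0.0212·15/12)
= 31.1520 × 0.973848 = 30.34
Short position value = −(long value) = -kr 30.34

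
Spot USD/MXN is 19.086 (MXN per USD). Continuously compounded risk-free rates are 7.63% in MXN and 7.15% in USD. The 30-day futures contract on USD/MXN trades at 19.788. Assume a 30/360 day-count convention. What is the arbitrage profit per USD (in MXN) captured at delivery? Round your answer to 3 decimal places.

Fair futures: F* = S·e^(carry·T), with carry = (r_MXN − r_USD) = 0.0763 − 0.0715 = 0.0048
F* = 19.086 · e^(0.0048 × 30/360) = 19.086 · e^0.000400 = 19.086 × 1.000400 = 19.0936
Market 19.788 > fair 19.0936: forward overpriced → cash-and-carry (buy spot, short the forward).
At maturity, profit = |F_mkt − F*| = |19.788 − 19.0936| = 0.694 per USD (in MXN)

0.694 per USD (in MXN)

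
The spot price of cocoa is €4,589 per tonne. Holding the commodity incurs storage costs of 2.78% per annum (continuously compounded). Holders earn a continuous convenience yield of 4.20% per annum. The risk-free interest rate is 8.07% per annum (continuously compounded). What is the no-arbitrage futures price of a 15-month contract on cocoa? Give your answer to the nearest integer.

Net carry = r + u − y = 0.0807 + 0.0278 − 0.0420 = 0.0665
F = S·e^((r+u−y)T) = 4589 · e^(0.0665 × 15/12) = 4589 · e^0.083125
= 4589 × 1.086678 = €4,987 per tonne

€4,987 per tonne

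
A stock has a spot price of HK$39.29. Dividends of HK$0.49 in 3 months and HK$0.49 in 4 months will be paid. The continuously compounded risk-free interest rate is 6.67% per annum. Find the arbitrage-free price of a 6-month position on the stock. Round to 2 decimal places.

HK$39.63

PV(dividends) I = 0.49·e^(−0.0667·3/12) + 0.49·e^(−0.0667·4/12)
I = 0.4819 + 0.4792 = 0.9611
F = (S − I)·e^(rT) = (39.29 − 0.9611) · e^(0.0667·6/12)
= 38.3289 · e^0.033350 = 38.3289 × 1.033912 = HK$39.63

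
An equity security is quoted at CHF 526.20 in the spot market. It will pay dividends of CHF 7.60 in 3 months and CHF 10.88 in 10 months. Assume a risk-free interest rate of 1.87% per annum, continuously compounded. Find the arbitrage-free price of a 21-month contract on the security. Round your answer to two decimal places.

CHF 524.82

PV(dividends) I = 7.60·e^(−0.0187·3/12) + 10.88·e^(−0.0187·10/12)
I = 7.5646 + 10.7118 = 18.2764
F = (S − I)·e^(rT) = (526.20 − 18.2764) · e^(0.0187·21/12)
= 507.9236 · e^0.032725 = 507.9236 × 1.033266 = CHF 524.82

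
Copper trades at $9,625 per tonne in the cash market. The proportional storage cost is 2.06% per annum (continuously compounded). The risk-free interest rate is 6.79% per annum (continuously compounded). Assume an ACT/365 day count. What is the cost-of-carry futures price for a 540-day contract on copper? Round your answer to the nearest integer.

Net carry = r + u − y = 0.0679 + 0.0206 − 0.0000 = 0.0885
F = S·e^((r+u−y)T) = 9625 · e^(0.0885 × 540/365) = 9625 · e^0.130932
= 9625 × 1.139890 = $10,971 per tonne

$10,971 per tonne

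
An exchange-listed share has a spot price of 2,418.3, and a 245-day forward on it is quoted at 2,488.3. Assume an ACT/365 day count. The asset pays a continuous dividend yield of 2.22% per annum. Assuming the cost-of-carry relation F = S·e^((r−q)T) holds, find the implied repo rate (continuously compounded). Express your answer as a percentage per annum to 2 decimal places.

From F = S·e^((r−q)T): (r − q) = ln(F/S)/T
ln(2488.3/2418.3) = ln(1.028946) = 0.028535
(r − q) = 0.028535 / (245/365) = 0.042511
r = ln(F/S)/T + q = 0.042511 + 0.0222 = 0.064711
r = 6.47%

6.47%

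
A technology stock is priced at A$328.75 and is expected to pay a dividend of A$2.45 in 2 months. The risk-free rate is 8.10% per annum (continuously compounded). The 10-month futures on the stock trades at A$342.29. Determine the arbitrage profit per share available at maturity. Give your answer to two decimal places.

PV(dividends) I = 2.45·e^(−0.0810·2/12) = 2.4171
Fair futures F* = (S − I)·e^(rT) = (328.75 − 2.4171)·e^0.067500 = 326.3329 × 1.069830 = 349.1207
Market A$342.29 < fair 349.1207: forward underpriced → reverse cash-and-carry (short the stock, invest proceeds at r, pay the dividends, go long the forward).
Profit at T = |F_mkt − F*| = |342.29 − 349.1207| = A$6.83 per share

A$6.83 per share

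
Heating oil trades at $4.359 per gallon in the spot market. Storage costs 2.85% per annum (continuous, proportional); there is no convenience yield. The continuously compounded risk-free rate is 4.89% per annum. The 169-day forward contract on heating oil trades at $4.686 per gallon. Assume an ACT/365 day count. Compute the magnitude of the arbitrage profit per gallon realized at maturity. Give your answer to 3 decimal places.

Fair forward: F* = S·e^(carry·T), with carry = (r + u) = 0.0489 + 0.0285 = 0.0774
F* = 4.359 · e^(0.0774 × 169/365) = 4.359 · e^0.035837 = 4.359 × 1.036487 = $4.5180
Market $4.686 > fair $4.5180: forward overpriced → cash-and-carry (buy spot, short the forward).
At maturity, profit = |F_mkt − F*| = |4.686 − 4.5180| = $0.168 per gallon

$0.168 per gallon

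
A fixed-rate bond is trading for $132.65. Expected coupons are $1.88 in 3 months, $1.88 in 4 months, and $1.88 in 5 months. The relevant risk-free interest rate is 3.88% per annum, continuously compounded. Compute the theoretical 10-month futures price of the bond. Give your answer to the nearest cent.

$131.26

PV(coupons) I = 1.88·e^(−0.0388·3/12) + 1.88·e^(−0.0388·4/12) + 1.88·e^(−0.0388·5/12)
I = 1.8619 + 1.8558 + 1.8499 = 5.5676
F = (S − I)·e^(rT) = (132.65 − 5.5676) · e^(0.0388·10/12)
= 127.0824 · e^0.032333 = 127.0824 × 1.032861 = $131.26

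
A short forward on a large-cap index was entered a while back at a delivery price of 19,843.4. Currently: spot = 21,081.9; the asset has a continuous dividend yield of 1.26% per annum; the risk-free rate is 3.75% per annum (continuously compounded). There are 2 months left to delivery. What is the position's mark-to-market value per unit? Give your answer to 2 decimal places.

-1317.91

Current fair forward for the remaining 2 months: F = S·e^((r − q)·T), (r − q) = 0.0375 − 0.0126 = 0.0249
F = 21081.9 · e^(0.0249 × 2/12) = 21081.9 × 1.00415862 = 21169.5716
Value of long forward = (F − K)·e^(−rT) = (21169.5716 − 19843.4) · e^(−0.0375·2/12)
= 1326.1716 × 0.99376949 = 1317.91
Short position value = −(long value) = -1317.91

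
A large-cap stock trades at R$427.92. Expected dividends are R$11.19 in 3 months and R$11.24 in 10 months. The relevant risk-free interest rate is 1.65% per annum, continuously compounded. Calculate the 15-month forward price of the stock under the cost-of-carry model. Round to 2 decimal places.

R$414.14

PV(dividends) I = 11.19·e^(−0.0165·3/12) + 11.24·e^(−0.0165·10/12)
I = 11.1439 + 11.0865 = 22.2304
F = (S − I)·e^(rT) = (427.92 − 22.2304) · e^(0.0165·15/12)
= 405.6896 · e^0.020625 = 405.6896 × 1.020839 = R$414.14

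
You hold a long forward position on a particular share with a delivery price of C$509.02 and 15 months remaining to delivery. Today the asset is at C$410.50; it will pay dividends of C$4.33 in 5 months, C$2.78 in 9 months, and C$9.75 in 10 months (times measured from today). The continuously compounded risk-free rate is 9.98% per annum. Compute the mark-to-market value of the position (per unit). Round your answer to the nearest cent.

-C$54.53

PV(remaining dividends) I = 4.33·e^(−0.0998·5/12) + 2.78·e^(−0.0998·9/12) + 9.75·e^(−0.0998·10/12) = 15.7051
Current forward F = (S − I)·e^(rT) = (410.50 − 15.7051)·e^(0.0998·15/12) = 394.7949 × 1.132865 = 447.2493
Value (long) = (F − K)·e^(−rT) = (447.2493 − 509.02) × 0.882718 = -54.5261
Value = -C$54.53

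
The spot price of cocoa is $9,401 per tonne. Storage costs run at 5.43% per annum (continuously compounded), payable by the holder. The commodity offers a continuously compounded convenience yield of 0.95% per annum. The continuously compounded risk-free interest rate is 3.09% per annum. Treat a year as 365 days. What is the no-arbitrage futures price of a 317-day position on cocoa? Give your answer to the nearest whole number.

$10,040 per tonne

Net carry = r + u − y = 0.0309 + 0.0543 − 0.0095 = 0.0757
F = S·e^((r+u−y)T) = 9401 · e^(0.0757 × 317/365) = 9401 · e^0.065745
= 9401 × 1.067954 = $10,040 per tonne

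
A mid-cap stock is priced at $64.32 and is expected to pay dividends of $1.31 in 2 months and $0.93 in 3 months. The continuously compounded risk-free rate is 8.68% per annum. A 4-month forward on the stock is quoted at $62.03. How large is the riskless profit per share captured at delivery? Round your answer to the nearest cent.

$1.91 per share

PV(dividends) I = 1.31·e^(−0.0868·2/12) + 0.93·e^(−0.0868·3/12) = 2.2012
Fair forward F* = (S − I)·e^(rT) = (64.32 − 2.2012)·e^0.028933 = 62.1188 × 1.029356 = 63.9424
Market $62.03 < fair 63.9424: forward underpriced → reverse cash-and-carry (short the stock, invest proceeds at r, pay the dividends, go long the forward).
Profit at T = |F_mkt − F*| = |62.03 − 63.9424| = $1.91 per share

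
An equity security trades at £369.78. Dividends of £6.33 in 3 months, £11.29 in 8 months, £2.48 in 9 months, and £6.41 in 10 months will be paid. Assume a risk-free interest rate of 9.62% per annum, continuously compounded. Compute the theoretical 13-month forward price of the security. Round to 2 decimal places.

£382.66

PV(dividends) I = 6.33·e^(−0.0962·3/12) + 11.29·e^(−0.0962·8/12) + 2.48·e^(−0.0962·9/12) + 6.41·e^(−0.0962·10/12)
I = 6.1796 + 10.5887 + 2.3074 + 5.9162 = 24.9919
F = (S − I)·e^(rT) = (369.78 − 24.9919) · e^(0.0962·13/12)
= 344.7881 · e^0.104217 = 344.7881 × 1.109841 = £382.66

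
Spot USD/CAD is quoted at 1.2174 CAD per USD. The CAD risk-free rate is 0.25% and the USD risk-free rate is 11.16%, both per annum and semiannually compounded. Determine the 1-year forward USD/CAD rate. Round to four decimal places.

By covered interest parity, F = S · (1+r_CAD/2)^(2T) / (1+r_USD/2)^(2T)
= 1.2174 × 1.002502 / 1.114714 = 1.2174 × 0.899336
F = 1.0949 CAD per USD

1.0949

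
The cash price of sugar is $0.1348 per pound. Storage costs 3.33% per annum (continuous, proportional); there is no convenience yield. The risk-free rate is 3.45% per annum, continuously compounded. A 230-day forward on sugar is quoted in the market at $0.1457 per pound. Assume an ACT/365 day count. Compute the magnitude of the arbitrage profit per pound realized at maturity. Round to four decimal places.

Fair forward: F* = S·e^(carry·T), with carry = (r + u) = 0.0345 + 0.0333 = 0.0678
F* = 0.1348 · e^(0.0678 × 230/365) = 0.1348 · e^0.042723 = 0.1348 × 1.043649 = $0.1407
Market $0.1457 > fair $0.1407: forward overpriced → cash-and-carry (buy spot, short the forward).
At maturity, profit = |F_mkt − F*| = |0.1457 − 0.1407| = $0.0050 per pound

$0.0050 per pound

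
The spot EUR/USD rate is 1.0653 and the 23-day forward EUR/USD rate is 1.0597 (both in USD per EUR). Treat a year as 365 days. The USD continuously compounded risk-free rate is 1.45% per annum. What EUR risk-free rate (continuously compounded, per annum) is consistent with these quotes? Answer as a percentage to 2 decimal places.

9.81%

F = S·e^((r_USD − r_EUR)T) ⇒ r_EUR = r_USD − ln(F/S)/T
ln(1.0597/1.0653) = -0.005271; /(23/365) = -0.083648
r_EUR = 0.0145 + 0.083648 = 0.098148
r_EUR = 9.81%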